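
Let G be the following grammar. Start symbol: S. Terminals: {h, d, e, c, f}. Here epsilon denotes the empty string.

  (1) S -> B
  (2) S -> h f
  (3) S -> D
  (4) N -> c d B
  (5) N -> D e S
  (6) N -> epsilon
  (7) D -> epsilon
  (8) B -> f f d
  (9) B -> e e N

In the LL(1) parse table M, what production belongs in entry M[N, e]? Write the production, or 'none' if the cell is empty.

FIRST(D): from D->epsilon we get {epsilon}. So FIRST(D) = {epsilon}.
FIRST(B): from B->f f d we get {f}; from B->e e N we get {e}. So FIRST(B) = {e, f}.
FIRST(S): from S->B we get {e, f}; from S->h f we get {h}; from S->D we get {epsilon}. So FIRST(S) = {epsilon, e, f, h}.
FIRST(N): from N->c d B we get {c}; from N->D e S we get {e}; from N->epsilon we get {epsilon}. So FIRST(N) = {epsilon, c, e}.
FOLLOW(S) includes $ since S is the start symbol.
FOLLOW(N): in B->e e N, the suffix after N is empty, so FOLLOW(N) ⊇ FOLLOW(B) = {$}. Thus FOLLOW(N) = {$}.
FOLLOW(B): in S->B, the suffix after B is empty, so FOLLOW(B) ⊇ FOLLOW(S) = {$}; in N->c d B, the suffix after B is empty, so FOLLOW(B) ⊇ FOLLOW(N) = {$}. Thus FOLLOW(B) = {$}.
For N -> c d B: FIRST(c d B) = {c}, so it goes in M[N, t] for t ∈ {c}.
For N -> D e S: FIRST(D e S) = {e}, so it goes in M[N, t] for t ∈ {e}.
For N -> epsilon: FIRST(epsilon) = {epsilon}, so it goes in M[N, t] for t ∈ {}; since epsilon ∈ FIRST, also for every t ∈ FOLLOW(N) = {$}.

N -> D e S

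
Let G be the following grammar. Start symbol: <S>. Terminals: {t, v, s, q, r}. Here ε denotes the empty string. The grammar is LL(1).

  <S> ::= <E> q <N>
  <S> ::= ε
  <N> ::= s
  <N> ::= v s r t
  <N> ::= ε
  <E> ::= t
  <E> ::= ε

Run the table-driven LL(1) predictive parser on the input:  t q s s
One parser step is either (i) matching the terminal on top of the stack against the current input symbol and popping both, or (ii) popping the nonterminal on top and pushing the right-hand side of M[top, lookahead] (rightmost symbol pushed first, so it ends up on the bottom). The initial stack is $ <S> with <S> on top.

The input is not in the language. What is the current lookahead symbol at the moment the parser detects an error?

     Stack        Input      Action
  1  $ <S>        t q s s $  expand <S> ::= <E> q <N>
  2  $ <N> q <E>  t q s s $  expand <E> ::= t
  3  $ <N> q t    t q s s $  match t
  4  $ <N> q      q s s $    match q
  5  $ <N>        s s $      expand <N> ::= s
  6  $ s          s s $      match s
  7  $            s $        error: stack empty but input remains

s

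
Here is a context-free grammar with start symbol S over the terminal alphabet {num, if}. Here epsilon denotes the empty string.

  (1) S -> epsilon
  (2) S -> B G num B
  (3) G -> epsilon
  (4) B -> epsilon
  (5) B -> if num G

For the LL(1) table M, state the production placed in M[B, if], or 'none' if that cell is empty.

B -> if num G

FIRST(G) = {epsilon}
FIRST(B) = {epsilon, if}
FIRST(S) = {epsilon, if, num}  (via B G num B)
FOLLOW(S) includes $ since S is the start symbol.
FOLLOW(S): S appears on no right-hand side. Thus FOLLOW(S) = {$}.
FOLLOW(B): in S->B G num B (occurrence 1), B is followed by G num B with FIRST {num}; in S->B G num B (occurrence 2), the suffix after B is empty, so FOLLOW(B) ⊇ FOLLOW(S) = {$}. Thus FOLLOW(B) = {$, num}.
For B -> epsilon: FIRST(epsilon) = {epsilon}, so it goes in M[B, t] for t ∈ {}; since epsilon ∈ FIRST, also for every t ∈ FOLLOW(B) = {$, num}.
For B -> if num G: FIRST(if num G) = {if}, so it goes in M[B, t] for t ∈ {if}.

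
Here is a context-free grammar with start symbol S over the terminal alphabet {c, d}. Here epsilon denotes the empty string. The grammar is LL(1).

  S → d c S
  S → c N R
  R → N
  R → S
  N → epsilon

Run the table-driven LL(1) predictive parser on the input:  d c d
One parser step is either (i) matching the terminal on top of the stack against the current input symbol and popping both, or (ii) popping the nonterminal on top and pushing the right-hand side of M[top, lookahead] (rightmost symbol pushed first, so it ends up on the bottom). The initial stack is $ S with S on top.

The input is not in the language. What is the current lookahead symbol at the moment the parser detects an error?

$

     Stack    Input    Action
  1  $ S      d c d $  expand S → d c S
  2  $ S c d  d c d $  match d
  3  $ S c    c d $    match c
  4  $ S      d $      expand S → d c S
  5  $ S c d  d $      match d
  6  $ S c    $        error: top is terminal c but lookahead is $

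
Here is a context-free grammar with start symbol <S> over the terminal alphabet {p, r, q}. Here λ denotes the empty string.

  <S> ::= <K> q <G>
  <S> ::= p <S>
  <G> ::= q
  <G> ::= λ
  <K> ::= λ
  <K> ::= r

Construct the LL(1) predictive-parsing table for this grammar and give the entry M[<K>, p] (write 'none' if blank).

none

FIRST(<G>) = {λ, q}
FIRST(<K>) = {λ, r}
FIRST(<S>) = {p, q, r}  (via <K> q <G>)
FOLLOW(<S>) includes $ since <S> is the start symbol.
FOLLOW(<K>): in <S>::=<K> q <G>, <K> is followed by q <G> with FIRST {q}. Thus FOLLOW(<K>) = {q}.
For <K> ::= λ: FIRST(λ) = {λ}, so it goes in M[<K>, t] for t ∈ {}; since λ ∈ FIRST, also for every t ∈ FOLLOW(<K>) = {q}.
For <K> ::= r: FIRST(r) = {r}, so it goes in M[<K>, t] for t ∈ {r}.
None of these place a production in M[<K>, p].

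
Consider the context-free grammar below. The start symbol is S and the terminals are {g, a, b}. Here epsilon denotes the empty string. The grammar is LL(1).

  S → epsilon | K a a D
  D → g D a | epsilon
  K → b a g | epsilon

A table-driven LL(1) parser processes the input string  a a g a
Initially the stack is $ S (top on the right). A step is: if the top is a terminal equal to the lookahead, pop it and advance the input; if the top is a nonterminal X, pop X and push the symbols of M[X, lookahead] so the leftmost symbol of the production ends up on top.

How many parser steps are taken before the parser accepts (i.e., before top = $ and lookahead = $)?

8

step 1: stack=$ S  input=a a g a $  — expand S → K a a D
step 2: stack=$ D a a K  input=a a g a $  — expand K → epsilon
step 3: stack=$ D a a  input=a a g a $  — match a
step 4: stack=$ D a  input=a g a $  — match a
step 5: stack=$ D  input=g a $  — expand D → g D a
step 6: stack=$ a D g  input=g a $  — match g
step 7: stack=$ a D  input=a $  — expand D → epsilon
step 8: stack=$ a  input=a $  — match a
Accept reached after 8 steps.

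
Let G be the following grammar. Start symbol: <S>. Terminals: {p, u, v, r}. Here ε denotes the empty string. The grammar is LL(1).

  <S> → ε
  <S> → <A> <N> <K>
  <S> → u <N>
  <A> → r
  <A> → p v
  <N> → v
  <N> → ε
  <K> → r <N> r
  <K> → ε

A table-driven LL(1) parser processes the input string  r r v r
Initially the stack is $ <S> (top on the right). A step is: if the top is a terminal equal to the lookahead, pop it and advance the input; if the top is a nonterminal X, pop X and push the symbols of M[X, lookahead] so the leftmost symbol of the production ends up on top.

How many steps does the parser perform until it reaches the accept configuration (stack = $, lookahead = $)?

step 1: stack=$ <S>  input=r r v r $  — expand <S> → <A> <N> <K>
step 2: stack=$ <K> <N> <A>  input=r r v r $  — expand <A> → r
step 3: stack=$ <K> <N> r  input=r r v r $  — match r
step 4: stack=$ <K> <N>  input=r v r $  — expand <N> → ε
step 5: stack=$ <K>  input=r v r $  — expand <K> → r <N> r
step 6: stack=$ r <N> r  input=r v r $  — match r
step 7: stack=$ r <N>  input=v r $  — expand <N> → v
step 8: stack=$ r v  input=v r $  — match v
step 9: stack=$ r  input=r $  — match r
Accept reached after 9 steps.

9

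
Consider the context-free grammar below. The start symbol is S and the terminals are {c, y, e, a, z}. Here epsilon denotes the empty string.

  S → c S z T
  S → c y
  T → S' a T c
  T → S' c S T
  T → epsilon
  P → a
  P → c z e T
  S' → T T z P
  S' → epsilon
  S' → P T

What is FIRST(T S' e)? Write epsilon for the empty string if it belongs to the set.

{a, c, e, z}

FIRST(S) = {c}
FIRST(P) = {a, c}
FIRST(T) = {epsilon, a, c, z}  (via S' a T c, S' c S T)
FIRST(S') = {epsilon, a, c, z}  (via T T z P, P T)
FIRST(T S' e): take FIRST of each symbol in turn, carrying on past any symbol whose FIRST contains epsilon; result {a, c, e, z}.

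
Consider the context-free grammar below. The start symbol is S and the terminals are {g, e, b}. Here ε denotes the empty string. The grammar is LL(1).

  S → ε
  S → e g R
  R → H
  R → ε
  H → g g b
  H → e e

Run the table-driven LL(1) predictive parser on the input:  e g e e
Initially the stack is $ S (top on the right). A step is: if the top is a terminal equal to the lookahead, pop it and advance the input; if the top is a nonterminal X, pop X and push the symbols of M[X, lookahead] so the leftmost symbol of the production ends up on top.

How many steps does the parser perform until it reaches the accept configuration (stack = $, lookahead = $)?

7

step 1: stack=$ S  input=e g e e $  — expand S → e g R
step 2: stack=$ R g e  input=e g e e $  — match e
step 3: stack=$ R g  input=g e e $  — match g
step 4: stack=$ R  input=e e $  — expand R → H
step 5: stack=$ H  input=e e $  — expand H → e e
step 6: stack=$ e e  input=e e $  — match e
step 7: stack=$ e  input=e $  — match e
Accept reached after 7 steps.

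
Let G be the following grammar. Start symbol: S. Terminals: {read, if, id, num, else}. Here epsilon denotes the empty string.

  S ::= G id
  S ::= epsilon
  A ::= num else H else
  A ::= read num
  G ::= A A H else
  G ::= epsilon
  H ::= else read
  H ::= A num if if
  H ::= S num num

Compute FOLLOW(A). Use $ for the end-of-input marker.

FIRST(A): from A::=num else H else we get {num}; from A::=read num we get {read}. So FIRST(A) = {num, read}.
FIRST(G): from G::=A A H else we get {num, read}; from G::=epsilon we get {epsilon}. So FIRST(G) = {epsilon, num, read}.
FIRST(S): from S::=G id we get {id, num, read}; from S::=epsilon we get {epsilon}. So FIRST(S) = {epsilon, id, num, read}.
FIRST(H): from H::=else read we get {else}; from H::=A num if if we get {num, read}; from H::=S num num we get {id, num, read}. So FIRST(H) = {else, id, num, read}.
FOLLOW(S) includes $ since S is the start symbol.
FOLLOW(S): in H::=S num num, S is followed by num num with FIRST {num}. Thus FOLLOW(S) = {$, num}.
FOLLOW(A): in G::=A A H else (occurrence 1), A is followed by A H else with FIRST {num, read}; in G::=A A H else (occurrence 2), A is followed by H else with FIRST {else, id, num, read}; in H::=A num if if, A is followed by num if if with FIRST {num}. Thus FOLLOW(A) = {else, id, num, read}.
FOLLOW(G): in S::=G id, G is followed by id with FIRST {id}. Thus FOLLOW(G) = {id}.
FOLLOW(H): in A::=num else H else, H is followed by else with FIRST {else}; in G::=A A H else, H is followed by else with FIRST {else}. Thus FOLLOW(H) = {else}.

{else, id, num, read}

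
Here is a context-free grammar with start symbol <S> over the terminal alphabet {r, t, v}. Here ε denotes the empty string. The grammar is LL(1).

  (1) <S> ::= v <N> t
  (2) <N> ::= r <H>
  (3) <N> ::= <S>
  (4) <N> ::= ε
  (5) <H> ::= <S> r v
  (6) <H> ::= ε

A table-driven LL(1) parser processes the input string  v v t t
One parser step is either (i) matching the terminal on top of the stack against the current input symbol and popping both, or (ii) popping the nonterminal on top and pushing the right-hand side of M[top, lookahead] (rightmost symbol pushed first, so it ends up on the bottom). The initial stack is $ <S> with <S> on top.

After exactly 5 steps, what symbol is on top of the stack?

<N>

step 1: stack=$ <S>  input=v v t t $  — expand <S> ::= v <N> t
step 2: stack=$ t <N> v  input=v v t t $  — match v
step 3: stack=$ t <N>  input=v t t $  — expand <N> ::= <S>
step 4: stack=$ t <S>  input=v t t $  — expand <S> ::= v <N> t
step 5: stack=$ t t <N> v  input=v t t $  — match v
Stack after step 5: $ t t <N> (top = <N>).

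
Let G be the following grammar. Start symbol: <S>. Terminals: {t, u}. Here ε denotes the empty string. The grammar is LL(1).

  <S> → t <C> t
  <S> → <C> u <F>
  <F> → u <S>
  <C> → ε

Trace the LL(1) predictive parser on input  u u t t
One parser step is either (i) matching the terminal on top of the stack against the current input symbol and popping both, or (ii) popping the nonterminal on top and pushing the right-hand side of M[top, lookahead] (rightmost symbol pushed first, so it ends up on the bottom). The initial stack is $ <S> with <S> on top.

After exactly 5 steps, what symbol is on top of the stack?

step 1: stack=$ <S>  input=u u t t $  — expand <S> → <C> u <F>
step 2: stack=$ <F> u <C>  input=u u t t $  — expand <C> → ε
step 3: stack=$ <F> u  input=u u t t $  — match u
step 4: stack=$ <F>  input=u t t $  — expand <F> → u <S>
step 5: stack=$ <S> u  input=u t t $  — match u
Stack after step 5: $ <S> (top = <S>).

<S>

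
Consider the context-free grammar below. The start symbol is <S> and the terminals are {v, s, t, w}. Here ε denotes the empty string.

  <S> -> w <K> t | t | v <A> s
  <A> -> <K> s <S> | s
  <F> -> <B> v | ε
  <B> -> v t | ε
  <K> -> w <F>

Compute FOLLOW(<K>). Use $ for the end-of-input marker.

{s, t}

FIRST(<S>) = {t, v, w}
FIRST(<B>) = {ε, v}
FIRST(<K>) = {w}
FIRST(<A>) = {s, w}  (via <K> s <S>)
FIRST(<F>) = {ε, v}  (via <B> v)
FOLLOW(<S>) includes $ since <S> is the start symbol.
FOLLOW(<A>): in <S>->v <A> s, <A> is followed by s with FIRST {s}. Thus FOLLOW(<A>) = {s}.
FOLLOW(<S>): in <A>-><K> s <S>, the suffix after <S> is empty, so FOLLOW(<S>) ⊇ FOLLOW(<A>) = {s}. Thus FOLLOW(<S>) = {$, s}.
FOLLOW(<B>): in <F>-><B> v, <B> is followed by v with FIRST {v}. Thus FOLLOW(<B>) = {v}.
FOLLOW(<K>): in <S>->w <K> t, <K> is followed by t with FIRST {t}; in <A>-><K> s <S>, <K> is followed by s <S> with FIRST {s}. Thus FOLLOW(<K>) = {s, t}.
FOLLOW(<F>): in <K>->w <F>, the suffix after <F> is empty, so FOLLOW(<F>) ⊇ FOLLOW(<K>) = {s, t}. Thus FOLLOW(<F>) = {s, t}.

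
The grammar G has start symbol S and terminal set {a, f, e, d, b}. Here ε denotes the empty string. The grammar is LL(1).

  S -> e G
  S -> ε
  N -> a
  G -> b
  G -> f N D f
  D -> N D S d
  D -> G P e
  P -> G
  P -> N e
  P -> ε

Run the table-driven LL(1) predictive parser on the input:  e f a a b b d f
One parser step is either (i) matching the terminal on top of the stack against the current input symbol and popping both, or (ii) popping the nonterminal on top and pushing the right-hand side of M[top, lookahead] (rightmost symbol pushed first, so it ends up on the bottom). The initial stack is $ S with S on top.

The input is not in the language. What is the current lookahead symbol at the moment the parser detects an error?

d

step 1: stack=$ S  input=e f a a b b d f $  — expand S -> e G
step 2: stack=$ G e  input=e f a a b b d f $  — match e
step 3: stack=$ G  input=f a a b b d f $  — expand G -> f N D f
step 4: stack=$ f D N f  input=f a a b b d f $  — match f
step 5: stack=$ f D N  input=a a b b d f $  — expand N -> a
step 6: stack=$ f D a  input=a a b b d f $  — match a
step 7: stack=$ f D  input=a b b d f $  — expand D -> N D S d
step 8: stack=$ f d S D N  input=a b b d f $  — expand N -> a
step 9: stack=$ f d S D a  input=a b b d f $  — match a
step 10: stack=$ f d S D  input=b b d f $  — expand D -> G P e
step 11: stack=$ f d S e P G  input=b b d f $  — expand G -> b
step 12: stack=$ f d S e P b  input=b b d f $  — match b
step 13: stack=$ f d S e P  input=b d f $  — expand P -> G
step 14: stack=$ f d S e G  input=b d f $  — expand G -> b
step 15: stack=$ f d S e b  input=b d f $  — match b
step 16: stack=$ f d S e  input=d f $  — error: top is terminal e but lookahead is d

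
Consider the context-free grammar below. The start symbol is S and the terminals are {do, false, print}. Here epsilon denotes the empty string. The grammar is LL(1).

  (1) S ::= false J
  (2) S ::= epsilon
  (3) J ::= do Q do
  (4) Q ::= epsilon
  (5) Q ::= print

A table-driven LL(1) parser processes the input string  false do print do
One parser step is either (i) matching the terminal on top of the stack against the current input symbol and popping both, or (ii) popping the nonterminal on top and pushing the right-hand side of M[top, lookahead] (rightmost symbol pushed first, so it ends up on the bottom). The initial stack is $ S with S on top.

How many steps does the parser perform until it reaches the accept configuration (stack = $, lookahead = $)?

7

step 1: stack=$ S  input=false do print do $  — expand S ::= false J
step 2: stack=$ J false  input=false do print do $  — match false
step 3: stack=$ J  input=do print do $  — expand J ::= do Q do
step 4: stack=$ do Q do  input=do print do $  — match do
step 5: stack=$ do Q  input=print do $  — expand Q ::= print
step 6: stack=$ do print  input=print do $  — match print
step 7: stack=$ do  input=do $  — match do
Accept reached after 7 steps.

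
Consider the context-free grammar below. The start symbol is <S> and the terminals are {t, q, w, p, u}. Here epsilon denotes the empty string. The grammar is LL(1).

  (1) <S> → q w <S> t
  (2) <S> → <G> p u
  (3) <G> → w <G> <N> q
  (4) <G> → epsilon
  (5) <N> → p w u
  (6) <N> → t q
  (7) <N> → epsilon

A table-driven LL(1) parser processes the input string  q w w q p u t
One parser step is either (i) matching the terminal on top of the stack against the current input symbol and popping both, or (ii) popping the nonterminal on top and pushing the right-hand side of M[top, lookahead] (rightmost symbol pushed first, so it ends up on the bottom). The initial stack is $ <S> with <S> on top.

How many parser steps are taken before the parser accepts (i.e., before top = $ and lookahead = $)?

step 1: stack=$ <S>  input=q w w q p u t $  — expand <S> → q w <S> t
step 2: stack=$ t <S> w q  input=q w w q p u t $  — match q
step 3: stack=$ t <S> w  input=w w q p u t $  — match w
step 4: stack=$ t <S>  input=w q p u t $  — expand <S> → <G> p u
step 5: stack=$ t u p <G>  input=w q p u t $  — expand <G> → w <G> <N> q
step 6: stack=$ t u p q <N> <G> w  input=w q p u t $  — match w
step 7: stack=$ t u p q <N> <G>  input=q p u t $  — expand <G> → epsilon
step 8: stack=$ t u p q <N>  input=q p u t $  — expand <N> → epsilon
step 9: stack=$ t u p q  input=q p u t $  — match q
step 10: stack=$ t u p  input=p u t $  — match p
step 11: stack=$ t u  input=u t $  — match u
step 12: stack=$ t  input=t $  — match t
Accept reached after 12 steps.

12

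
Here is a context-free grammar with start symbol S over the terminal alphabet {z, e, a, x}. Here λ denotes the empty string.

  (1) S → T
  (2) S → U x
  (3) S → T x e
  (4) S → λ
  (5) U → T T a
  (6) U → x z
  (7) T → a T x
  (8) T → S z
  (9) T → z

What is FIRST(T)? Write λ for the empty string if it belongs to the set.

FIRST(S): from S→T we get {a, x, z}; from S→U x we get {a, x, z}; from S→T x e we get {a, x, z}; from S→λ we get {λ}. So FIRST(S) = {λ, a, x, z}.
FIRST(T): from T→a T x we get {a}; from T→S z we get {a, x, z}; from T→z we get {z}. So FIRST(T) = {a, x, z}.
FIRST(U): from U→T T a we get {a, x, z}; from U→x z we get {x}. So FIRST(U) = {a, x, z}.

{a, x, z}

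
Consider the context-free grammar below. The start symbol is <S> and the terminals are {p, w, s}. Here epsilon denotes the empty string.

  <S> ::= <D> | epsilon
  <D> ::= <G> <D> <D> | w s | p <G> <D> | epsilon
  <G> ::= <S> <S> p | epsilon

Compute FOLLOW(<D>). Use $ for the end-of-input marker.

{$, p, w}

FIRST(<S>) = {epsilon, p, w}  (via <D>)
FIRST(<G>) = {epsilon, p, w}  (via <S> <S> p)
FIRST(<D>) = {epsilon, p, w}  (via <G> <D> <D>)
FOLLOW(<S>) includes $ since <S> is the start symbol.
FOLLOW(<S>): in <G>::=<S> <S> p (occurrence 1), <S> is followed by <S> p with FIRST {p, w}; in <G>::=<S> <S> p (occurrence 2), <S> is followed by p with FIRST {p}. Thus FOLLOW(<S>) = {$, p, w}.
FOLLOW(<D>): in <S>::=<D>, the suffix after <D> is empty, so FOLLOW(<D>) ⊇ FOLLOW(<S>) = {$, p, w}; in <D>::=<G> <D> <D> (occurrence 1), <D> is followed by <D> with FIRST {epsilon, p, w}; in <D>::=<G> <D> <D> (occurrence 1), the suffix after <D> is nullable (adds nothing new); in <D>::=<G> <D> <D> (occurrence 2), the suffix after <D> is empty (adds nothing new); in <D>::=p <G> <D>, the suffix after <D> is empty (adds nothing new). Thus FOLLOW(<D>) = {$, p, w}.
FOLLOW(<G>): in <D>::=<G> <D> <D>, <G> is followed by <D> <D> with FIRST {epsilon, p, w}; in <D>::=<G> <D> <D>, the suffix after <G> is nullable, so FOLLOW(<G>) ⊇ FOLLOW(<D>) = {$, p, w}; in <D>::=p <G> <D>, <G> is followed by <D> with FIRST {epsilon, p, w}; in <D>::=p <G> <D>, the suffix after <G> is nullable, so FOLLOW(<G>) ⊇ FOLLOW(<D>) = {$, p, w}. Thus FOLLOW(<G>) = {$, p, w}.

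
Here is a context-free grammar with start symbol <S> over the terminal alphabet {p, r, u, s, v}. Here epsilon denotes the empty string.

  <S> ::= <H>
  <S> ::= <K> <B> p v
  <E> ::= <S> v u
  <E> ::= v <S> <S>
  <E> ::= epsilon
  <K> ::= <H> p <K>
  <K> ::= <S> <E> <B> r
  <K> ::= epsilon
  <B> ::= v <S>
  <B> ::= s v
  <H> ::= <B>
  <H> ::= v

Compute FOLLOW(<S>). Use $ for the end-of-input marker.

FIRST(<B>) = {s, v}
FIRST(<H>) = {s, v}  (via <B>)
FIRST(<S>) = {s, v}  (via <H>, <K> <B> p v)
FIRST(<E>) = {epsilon, s, v}  (via <S> v u)
FIRST(<K>) = {epsilon, s, v}  (via <H> p <K>, <S> <E> <B> r)
FOLLOW(<S>) includes $ since <S> is the start symbol.
FOLLOW(<E>): in <K>::=<S> <E> <B> r, <E> is followed by <B> r with FIRST {s, v}. Thus FOLLOW(<E>) = {s, v}.
FOLLOW(<K>): in <S>::=<K> <B> p v, <K> is followed by <B> p v with FIRST {s, v}; in <K>::=<H> p <K>, the suffix after <K> is empty (adds nothing new). Thus FOLLOW(<K>) = {s, v}.
FOLLOW(<S>): in <E>::=<S> v u, <S> is followed by v u with FIRST {v}; in <E>::=v <S> <S> (occurrence 1), <S> is followed by <S> with FIRST {s, v}; in <E>::=v <S> <S> (occurrence 2), the suffix after <S> is empty, so FOLLOW(<S>) ⊇ FOLLOW(<E>) = {s, v}; in <K>::=<S> <E> <B> r, <S> is followed by <E> <B> r with FIRST {s, v}; in <B>::=v <S>, the suffix after <S> is empty, so FOLLOW(<S>) ⊇ FOLLOW(<B>) = {$, p, r, s, v}. Thus FOLLOW(<S>) = {$, p, r, s, v}.
FOLLOW(<H>): in <S>::=<H>, the suffix after <H> is empty, so FOLLOW(<H>) ⊇ FOLLOW(<S>) = {$, p, r, s, v}; in <K>::=<H> p <K>, <H> is followed by p <K> with FIRST {p}. Thus FOLLOW(<H>) = {$, p, r, s, v}.
FOLLOW(<B>): in <S>::=<K> <B> p v, <B> is followed by p v with FIRST {p}; in <K>::=<S> <E> <B> r, <B> is followed by r with FIRST {r}; in <H>::=<B>, the suffix after <B> is empty, so FOLLOW(<B>) ⊇ FOLLOW(<H>) = {$, p, r, s, v}. Thus FOLLOW(<B>) = {$, p, r, s, v}.

{$, p, r, s, v}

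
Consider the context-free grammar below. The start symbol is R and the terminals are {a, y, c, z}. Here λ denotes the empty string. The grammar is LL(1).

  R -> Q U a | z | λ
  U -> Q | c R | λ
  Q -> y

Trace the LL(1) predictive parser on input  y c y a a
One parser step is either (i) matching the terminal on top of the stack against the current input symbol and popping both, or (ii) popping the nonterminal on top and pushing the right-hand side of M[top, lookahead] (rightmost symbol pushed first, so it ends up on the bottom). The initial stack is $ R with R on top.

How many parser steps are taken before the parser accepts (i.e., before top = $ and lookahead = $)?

      Stack      Input        Action
   1  $ R        y c y a a $  expand R -> Q U a
   2  $ a U Q    y c y a a $  expand Q -> y
   3  $ a U y    y c y a a $  match y
   4  $ a U      c y a a $    expand U -> c R
   5  $ a R c    c y a a $    match c
   6  $ a R      y a a $      expand R -> Q U a
   7  $ a a U Q  y a a $      expand Q -> y
   8  $ a a U y  y a a $      match y
   9  $ a a U    a a $        expand U -> λ
  10  $ a a      a a $        match a
  11  $ a        a $          match a
Accept reached after 11 steps.

11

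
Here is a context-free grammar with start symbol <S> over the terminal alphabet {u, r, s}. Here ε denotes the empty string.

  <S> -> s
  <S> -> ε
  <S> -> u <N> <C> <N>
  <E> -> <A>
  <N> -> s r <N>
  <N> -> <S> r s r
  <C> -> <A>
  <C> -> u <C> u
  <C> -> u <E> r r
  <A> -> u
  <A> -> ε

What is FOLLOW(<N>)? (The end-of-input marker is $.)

{$, r, s, u}

FIRST(<S>) = {ε, s, u}
FIRST(<A>) = {ε, u}
FIRST(<E>) = {ε, u}  (via <A>)
FIRST(<N>) = {r, s, u}  (via <S> r s r)
FIRST(<C>) = {ε, u}  (via <A>)
FOLLOW(<S>) includes $ since <S> is the start symbol.
FOLLOW(<S>): in <N>-><S> r s r, <S> is followed by r s r with FIRST {r}. Thus FOLLOW(<S>) = {$, r}.
FOLLOW(<E>): in <C>->u <E> r r, <E> is followed by r r with FIRST {r}. Thus FOLLOW(<E>) = {r}.
FOLLOW(<N>): in <S>->u <N> <C> <N> (occurrence 1), <N> is followed by <C> <N> with FIRST {r, s, u}; in <S>->u <N> <C> <N> (occurrence 2), the suffix after <N> is empty, so FOLLOW(<N>) ⊇ FOLLOW(<S>) = {$, r}; in <N>->s r <N>, the suffix after <N> is empty (adds nothing new). Thus FOLLOW(<N>) = {$, r, s, u}.
FOLLOW(<C>): in <S>->u <N> <C> <N>, <C> is followed by <N> with FIRST {r, s, u}; in <C>->u <C> u, <C> is followed by u with FIRST {u}. Thus FOLLOW(<C>) = {r, s, u}.
FOLLOW(<A>): in <E>-><A>, the suffix after <A> is empty, so FOLLOW(<A>) ⊇ FOLLOW(<E>) = {r}; in <C>-><A>, the suffix after <A> is empty, so FOLLOW(<A>) ⊇ FOLLOW(<C>) = {r, s, u}. Thus FOLLOW(<A>) = {r, s, u}.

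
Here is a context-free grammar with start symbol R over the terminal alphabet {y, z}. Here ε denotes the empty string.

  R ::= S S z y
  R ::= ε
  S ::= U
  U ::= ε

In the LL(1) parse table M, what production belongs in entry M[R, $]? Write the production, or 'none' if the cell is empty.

FIRST(U) = {ε}
FIRST(S) = {ε}  (via U)
FIRST(R) = {ε, z}  (via S S z y)
FOLLOW(R) includes $ since R is the start symbol.
FOLLOW(R): R appears on no right-hand side. Thus FOLLOW(R) = {$}.
For R ::= S S z y: FIRST(S S z y) = {z}, so it goes in M[R, t] for t ∈ {z}.
For R ::= ε: FIRST(ε) = {ε}, so it goes in M[R, t] for t ∈ {}; since ε ∈ FIRST, also for every t ∈ FOLLOW(R) = {$}.

R ::= ε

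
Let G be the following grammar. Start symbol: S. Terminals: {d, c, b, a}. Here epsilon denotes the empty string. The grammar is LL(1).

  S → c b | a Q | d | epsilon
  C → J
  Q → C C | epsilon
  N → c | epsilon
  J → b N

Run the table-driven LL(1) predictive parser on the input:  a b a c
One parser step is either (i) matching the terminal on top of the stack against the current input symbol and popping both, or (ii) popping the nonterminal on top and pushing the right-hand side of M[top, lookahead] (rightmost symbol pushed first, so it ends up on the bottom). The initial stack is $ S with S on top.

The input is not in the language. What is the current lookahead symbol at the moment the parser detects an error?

step 1: stack=$ S  input=a b a c $  — expand S → a Q
step 2: stack=$ Q a  input=a b a c $  — match a
step 3: stack=$ Q  input=b a c $  — expand Q → C C
step 4: stack=$ C C  input=b a c $  — expand C → J
step 5: stack=$ C J  input=b a c $  — expand J → b N
step 6: stack=$ C N b  input=b a c $  — match b
step 7: stack=$ C N  input=a c $  — error: M[N, a] is empty

a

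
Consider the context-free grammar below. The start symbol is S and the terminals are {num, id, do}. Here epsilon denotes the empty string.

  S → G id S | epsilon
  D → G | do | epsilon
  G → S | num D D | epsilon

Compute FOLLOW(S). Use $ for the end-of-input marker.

FIRST(S): from S→G id S we get {id, num}; from S→epsilon we get {epsilon}. So FIRST(S) = {epsilon, id, num}.
FIRST(G): from G→S we get {epsilon, id, num}; from G→num D D we get {num}; from G→epsilon we get {epsilon}. So FIRST(G) = {epsilon, id, num}.
FIRST(D): from D→G we get {epsilon, id, num}; from D→do we get {do}; from D→epsilon we get {epsilon}. So FIRST(D) = {epsilon, do, id, num}.
FOLLOW(S) includes $ since S is the start symbol.
FOLLOW(S): in S→G id S, the suffix after S is empty (adds nothing new); in G→S, the suffix after S is empty, so FOLLOW(S) ⊇ FOLLOW(G) = {do, id, num}. Thus FOLLOW(S) = {$, do, id, num}.
FOLLOW(D): in G→num D D (occurrence 1), D is followed by D with FIRST {epsilon, do, id, num}; in G→num D D (occurrence 1), the suffix after D is nullable, so FOLLOW(D) ⊇ FOLLOW(G) = {do, id, num}; in G→num D D (occurrence 2), the suffix after D is empty, so FOLLOW(D) ⊇ FOLLOW(G) = {do, id, num}. Thus FOLLOW(D) = {do, id, num}.
FOLLOW(G): in S→G id S, G is followed by id S with FIRST {id}; in D→G, the suffix after G is empty, so FOLLOW(G) ⊇ FOLLOW(D) = {do, id, num}. Thus FOLLOW(G) = {do, id, num}.

{$, do, id, num}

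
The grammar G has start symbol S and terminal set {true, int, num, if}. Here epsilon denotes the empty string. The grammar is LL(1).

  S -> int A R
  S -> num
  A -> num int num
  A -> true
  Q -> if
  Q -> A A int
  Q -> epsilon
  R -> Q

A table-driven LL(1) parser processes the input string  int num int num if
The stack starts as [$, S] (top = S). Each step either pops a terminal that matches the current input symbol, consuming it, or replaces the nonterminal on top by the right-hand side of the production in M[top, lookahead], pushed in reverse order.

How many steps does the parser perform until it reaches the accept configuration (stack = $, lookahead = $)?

step 1: stack=$ S  input=int num int num if $  — expand S -> int A R
step 2: stack=$ R A int  input=int num int num if $  — match int
step 3: stack=$ R A  input=num int num if $  — expand A -> num int num
step 4: stack=$ R num int num  input=num int num if $  — match num
step 5: stack=$ R num int  input=int num if $  — match int
step 6: stack=$ R num  input=num if $  — match num
step 7: stack=$ R  input=if $  — expand R -> Q
step 8: stack=$ Q  input=if $  — expand Q -> if
step 9: stack=$ if  input=if $  — match if
Accept reached after 9 steps.

9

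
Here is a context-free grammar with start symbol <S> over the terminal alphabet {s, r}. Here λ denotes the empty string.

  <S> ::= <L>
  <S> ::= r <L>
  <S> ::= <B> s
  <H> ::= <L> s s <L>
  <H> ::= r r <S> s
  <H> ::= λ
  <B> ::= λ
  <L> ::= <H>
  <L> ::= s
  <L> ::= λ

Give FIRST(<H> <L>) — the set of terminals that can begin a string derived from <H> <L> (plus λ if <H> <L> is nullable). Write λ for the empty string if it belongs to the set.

FIRST(<B>) = {λ}
FIRST(<S>) = {λ, r, s}  (via <L>, <B> s)
FIRST(<H>) = {λ, r, s}  (via <L> s s <L>)
FIRST(<L>) = {λ, r, s}  (via <H>)
FIRST(<H> <L>): take FIRST of each symbol in turn, carrying on past any symbol whose FIRST contains λ; result {λ, r, s}.

{λ, r, s}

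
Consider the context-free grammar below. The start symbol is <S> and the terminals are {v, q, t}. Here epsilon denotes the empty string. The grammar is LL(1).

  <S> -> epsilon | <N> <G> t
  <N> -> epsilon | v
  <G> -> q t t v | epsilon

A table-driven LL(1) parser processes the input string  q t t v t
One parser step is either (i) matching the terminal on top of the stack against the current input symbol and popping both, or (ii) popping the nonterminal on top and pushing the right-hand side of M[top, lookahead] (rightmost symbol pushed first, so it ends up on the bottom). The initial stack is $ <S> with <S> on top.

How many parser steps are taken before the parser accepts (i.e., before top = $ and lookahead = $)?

8

     Stack        Input        Action
  1  $ <S>        q t t v t $  expand <S> -> <N> <G> t
  2  $ t <G> <N>  q t t v t $  expand <N> -> epsilon
  3  $ t <G>      q t t v t $  expand <G> -> q t t v
  4  $ t v t t q  q t t v t $  match q
  5  $ t v t t    t t v t $    match t
  6  $ t v t      t v t $      match t
  7  $ t v        v t $        match v
  8  $ t          t $          match t
Accept reached after 8 steps.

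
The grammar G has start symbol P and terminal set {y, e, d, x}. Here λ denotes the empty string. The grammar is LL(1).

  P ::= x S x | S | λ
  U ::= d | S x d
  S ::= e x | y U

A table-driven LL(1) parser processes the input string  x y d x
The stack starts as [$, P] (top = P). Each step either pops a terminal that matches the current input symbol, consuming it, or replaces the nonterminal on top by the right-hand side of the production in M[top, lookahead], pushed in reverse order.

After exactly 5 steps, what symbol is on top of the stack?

step 1: stack=$ P  input=x y d x $  — expand P ::= x S x
step 2: stack=$ x S x  input=x y d x $  — match x
step 3: stack=$ x S  input=y d x $  — expand S ::= y U
step 4: stack=$ x U y  input=y d x $  — match y
step 5: stack=$ x U  input=d x $  — expand U ::= d
Stack after step 5: $ x d (top = d).

d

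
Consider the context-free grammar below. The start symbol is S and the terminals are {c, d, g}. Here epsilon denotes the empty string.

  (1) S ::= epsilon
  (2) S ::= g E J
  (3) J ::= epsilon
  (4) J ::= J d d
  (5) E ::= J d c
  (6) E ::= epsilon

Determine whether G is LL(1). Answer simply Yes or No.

FIRST(S) = {epsilon, g}
FIRST(J) = {epsilon, d}
FIRST(E) = {epsilon, d}
FOLLOW(S) = {$}
FOLLOW(J) = {$, d}
FOLLOW(E) = {$, d}
Cell M[E, d] receives both E ::= J d c and E ::= epsilon — the grammar is not LL(1).

No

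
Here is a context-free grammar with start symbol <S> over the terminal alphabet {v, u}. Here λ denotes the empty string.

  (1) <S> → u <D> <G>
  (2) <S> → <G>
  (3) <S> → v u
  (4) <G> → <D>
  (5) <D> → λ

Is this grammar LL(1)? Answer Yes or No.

Yes

FIRST(<S>) = {λ, u, v}
FIRST(<G>) = {λ}
FIRST(<D>) = {λ}
FOLLOW(<S>) = {$}
FOLLOW(<G>) = {$}
FOLLOW(<D>) = {$}
Each cell of M receives at most one production.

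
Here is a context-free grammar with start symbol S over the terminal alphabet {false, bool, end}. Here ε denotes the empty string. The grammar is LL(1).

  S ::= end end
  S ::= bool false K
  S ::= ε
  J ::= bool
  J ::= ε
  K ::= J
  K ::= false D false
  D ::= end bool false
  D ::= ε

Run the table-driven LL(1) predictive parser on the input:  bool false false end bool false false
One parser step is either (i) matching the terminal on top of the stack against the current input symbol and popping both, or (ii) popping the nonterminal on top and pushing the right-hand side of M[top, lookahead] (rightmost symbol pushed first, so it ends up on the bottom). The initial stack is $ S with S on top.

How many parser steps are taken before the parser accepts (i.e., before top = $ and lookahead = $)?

step 1: stack=$ S  input=bool false false end bool false false $  — expand S ::= bool false K
step 2: stack=$ K false bool  input=bool false false end bool false false $  — match bool
step 3: stack=$ K false  input=false false end bool false false $  — match false
step 4: stack=$ K  input=false end bool false false $  — expand K ::= false D false
step 5: stack=$ false D false  input=false end bool false false $  — match false
step 6: stack=$ false D  input=end bool false false $  — expand D ::= end bool false
step 7: stack=$ false false bool end  input=end bool false false $  — match end
step 8: stack=$ false false bool  input=bool false false $  — match bool
step 9: stack=$ false false  input=false false $  — match false
step 10: stack=$ false  input=false $  — match false
Accept reached after 10 steps.

10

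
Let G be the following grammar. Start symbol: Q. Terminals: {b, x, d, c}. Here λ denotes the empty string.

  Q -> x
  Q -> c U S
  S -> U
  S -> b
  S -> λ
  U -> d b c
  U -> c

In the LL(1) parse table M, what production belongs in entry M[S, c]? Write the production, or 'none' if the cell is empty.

S -> U

FIRST(Q) = {c, x}
FIRST(U) = {c, d}
FIRST(S) = {λ, b, c, d}  (via U)
FOLLOW(Q) includes $ since Q is the start symbol.
FOLLOW(Q): Q appears on no right-hand side. Thus FOLLOW(Q) = {$}.
FOLLOW(S): in Q->c U S, the suffix after S is empty, so FOLLOW(S) ⊇ FOLLOW(Q) = {$}. Thus FOLLOW(S) = {$}.
For S -> U: FIRST(U) = {c, d}, so it goes in M[S, t] for t ∈ {c, d}.
For S -> b: FIRST(b) = {b}, so it goes in M[S, t] for t ∈ {b}.
For S -> λ: FIRST(λ) = {λ}, so it goes in M[S, t] for t ∈ {}; since λ ∈ FIRST, also for every t ∈ FOLLOW(S) = {$}.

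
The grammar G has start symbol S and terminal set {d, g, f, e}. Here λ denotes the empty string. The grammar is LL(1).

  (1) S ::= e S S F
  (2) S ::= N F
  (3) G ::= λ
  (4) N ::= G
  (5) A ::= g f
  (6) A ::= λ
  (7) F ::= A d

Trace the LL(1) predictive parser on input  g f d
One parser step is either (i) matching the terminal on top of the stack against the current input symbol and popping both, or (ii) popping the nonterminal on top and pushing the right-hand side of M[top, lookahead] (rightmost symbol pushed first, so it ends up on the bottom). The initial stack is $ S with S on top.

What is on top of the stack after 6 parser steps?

step 1: stack=$ S  input=g f d $  — expand S ::= N F
step 2: stack=$ F N  input=g f d $  — expand N ::= G
step 3: stack=$ F G  input=g f d $  — expand G ::= λ
step 4: stack=$ F  input=g f d $  — expand F ::= A d
step 5: stack=$ d A  input=g f d $  — expand A ::= g f
step 6: stack=$ d f g  input=g f d $  — match g
Stack after step 6: $ d f (top = f).

f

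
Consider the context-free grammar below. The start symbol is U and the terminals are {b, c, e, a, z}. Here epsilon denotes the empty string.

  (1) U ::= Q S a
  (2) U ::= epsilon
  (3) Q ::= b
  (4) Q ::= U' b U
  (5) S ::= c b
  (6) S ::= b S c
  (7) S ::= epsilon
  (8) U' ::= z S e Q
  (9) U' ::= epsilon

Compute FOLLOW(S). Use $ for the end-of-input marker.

FIRST(S) = {epsilon, b, c}
FIRST(U') = {epsilon, z}
FIRST(Q) = {b, z}  (via U' b U)
FIRST(U) = {epsilon, b, z}  (via Q S a)
FOLLOW(U) includes $ since U is the start symbol.
FOLLOW(S): in U::=Q S a, S is followed by a with FIRST {a}; in S::=b S c, S is followed by c with FIRST {c}; in U'::=z S e Q, S is followed by e Q with FIRST {e}. Thus FOLLOW(S) = {a, c, e}.
FOLLOW(U'): in Q::=U' b U, U' is followed by b U with FIRST {b}. Thus FOLLOW(U') = {b}.
FOLLOW(Q): in U::=Q S a, Q is followed by S a with FIRST {a, b, c}; in U'::=z S e Q, the suffix after Q is empty, so FOLLOW(Q) ⊇ FOLLOW(U') = {b}. Thus FOLLOW(Q) = {a, b, c}.
FOLLOW(U): in Q::=U' b U, the suffix after U is empty, so FOLLOW(U) ⊇ FOLLOW(Q) = {a, b, c}. Thus FOLLOW(U) = {$, a, b, c}.

{a, c, e}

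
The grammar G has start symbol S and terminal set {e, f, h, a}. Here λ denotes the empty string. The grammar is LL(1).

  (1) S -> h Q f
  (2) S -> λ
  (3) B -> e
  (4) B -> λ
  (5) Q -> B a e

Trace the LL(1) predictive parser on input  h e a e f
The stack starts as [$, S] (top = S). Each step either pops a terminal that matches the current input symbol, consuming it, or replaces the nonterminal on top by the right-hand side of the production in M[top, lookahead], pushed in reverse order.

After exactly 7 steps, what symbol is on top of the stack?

     Stack      Input        Action
  1  $ S        h e a e f $  expand S -> h Q f
  2  $ f Q h    h e a e f $  match h
  3  $ f Q      e a e f $    expand Q -> B a e
  4  $ f e a B  e a e f $    expand B -> e
  5  $ f e a e  e a e f $    match e
  6  $ f e a    a e f $      match a
  7  $ f e      e f $        match e
Stack after step 7: $ f (top = f).

f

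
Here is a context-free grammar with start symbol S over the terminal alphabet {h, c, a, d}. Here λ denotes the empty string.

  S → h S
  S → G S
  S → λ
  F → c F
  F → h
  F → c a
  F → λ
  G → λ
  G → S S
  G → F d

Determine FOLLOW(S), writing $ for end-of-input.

{$, c, d, h}

FIRST(F) = {λ, c, h}
FIRST(S) = {λ, c, d, h}  (via G S)
FIRST(G) = {λ, c, d, h}  (via S S, F d)
FOLLOW(S) includes $ since S is the start symbol.
FOLLOW(F): in F→c F, the suffix after F is empty (adds nothing new); in G→F d, F is followed by d with FIRST {d}. Thus FOLLOW(F) = {d}.
FOLLOW(S): in S→h S, the suffix after S is empty (adds nothing new); in S→G S, the suffix after S is empty (adds nothing new); in G→S S (occurrence 1), S is followed by S with FIRST {λ, c, d, h}; in G→S S (occurrence 1), the suffix after S is nullable, so FOLLOW(S) ⊇ FOLLOW(G) = {$, c, d, h}; in G→S S (occurrence 2), the suffix after S is empty, so FOLLOW(S) ⊇ FOLLOW(G) = {$, c, d, h}. Thus FOLLOW(S) = {$, c, d, h}.
FOLLOW(G): in S→G S, G is followed by S with FIRST {λ, c, d, h}; in S→G S, the suffix after G is nullable, so FOLLOW(G) ⊇ FOLLOW(S) = {$, c, d, h}. Thus FOLLOW(G) = {$, c, d, h}.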